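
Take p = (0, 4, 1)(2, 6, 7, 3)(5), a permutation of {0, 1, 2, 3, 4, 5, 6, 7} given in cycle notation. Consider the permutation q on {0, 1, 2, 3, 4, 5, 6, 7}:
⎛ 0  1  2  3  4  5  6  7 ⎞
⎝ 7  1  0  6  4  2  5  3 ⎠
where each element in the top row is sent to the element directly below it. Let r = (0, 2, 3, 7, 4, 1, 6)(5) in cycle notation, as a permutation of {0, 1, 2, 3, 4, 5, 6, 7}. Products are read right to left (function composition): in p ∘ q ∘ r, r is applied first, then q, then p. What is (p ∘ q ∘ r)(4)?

Chase 4: r(4) = 1; q(1) = 1; p(1) = 0. Hence (p ∘ q ∘ r)(4) = 0.

0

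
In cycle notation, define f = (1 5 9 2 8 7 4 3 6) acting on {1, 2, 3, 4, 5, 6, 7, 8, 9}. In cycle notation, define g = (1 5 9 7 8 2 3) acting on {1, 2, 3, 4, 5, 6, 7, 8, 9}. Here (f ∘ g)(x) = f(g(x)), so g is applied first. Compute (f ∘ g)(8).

8

(f ∘ g)(8) = f(g(8)). g(8) = 2, then f(2) = 8. So (f ∘ g)(8) = 8.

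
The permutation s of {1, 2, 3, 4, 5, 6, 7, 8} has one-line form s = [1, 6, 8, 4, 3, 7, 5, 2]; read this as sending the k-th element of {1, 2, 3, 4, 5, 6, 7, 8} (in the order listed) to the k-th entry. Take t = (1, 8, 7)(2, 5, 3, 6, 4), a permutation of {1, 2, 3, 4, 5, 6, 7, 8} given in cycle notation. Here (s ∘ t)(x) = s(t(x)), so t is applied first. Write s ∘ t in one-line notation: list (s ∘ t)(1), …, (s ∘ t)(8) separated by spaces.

Chase each element through t then s: 1 → 8 → 2; 2 → 5 → 3; 3 → 6 → 7; 4 → 2 → 6; 5 → 3 → 8; 6 → 4 → 4; 7 → 1 → 1; 8 → 7 → 5.
Collecting the images, s ∘ t = [2 3 7 6 8 4 1 5].

2 3 7 6 8 4 1 5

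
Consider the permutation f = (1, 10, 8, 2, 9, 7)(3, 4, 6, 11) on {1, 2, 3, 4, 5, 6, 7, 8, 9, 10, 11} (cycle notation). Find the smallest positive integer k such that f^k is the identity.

The disjoint cycles have lengths 6, 4, 1.
The order is lcm(6, 4) = 12.

12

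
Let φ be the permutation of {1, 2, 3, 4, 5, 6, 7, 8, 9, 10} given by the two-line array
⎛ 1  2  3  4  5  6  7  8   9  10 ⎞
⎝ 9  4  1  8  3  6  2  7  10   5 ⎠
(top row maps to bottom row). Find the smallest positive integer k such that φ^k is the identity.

Decomposing into disjoint cycles gives cycle lengths 5, 4, 1.
Since disjoint cycles commute, ord(φ) = lcm(5, 4) = 20.

20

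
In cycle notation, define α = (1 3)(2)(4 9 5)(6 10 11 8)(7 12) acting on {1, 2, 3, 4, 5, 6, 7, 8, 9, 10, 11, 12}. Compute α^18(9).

9

9 lies in the 3-cycle (4 9 5).
On a 3-cycle, α^3 is the identity, so α^18 = α^0 there (18 ≡ 0 mod 3).
So α^18(9) = 9.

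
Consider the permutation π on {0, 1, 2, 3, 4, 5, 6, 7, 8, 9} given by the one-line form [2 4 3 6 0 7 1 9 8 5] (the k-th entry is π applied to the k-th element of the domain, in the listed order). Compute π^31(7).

Tracing 7 → 9 → … returns to 7 after 3 steps, so 7 lies in a 3-cycle (5, 7, 9).
Since the cycle has length 3, π^31 acts on it the same as π^1 (31 mod 3 = 1).
Stepping 1 place around the cycle: 7 → 9.

9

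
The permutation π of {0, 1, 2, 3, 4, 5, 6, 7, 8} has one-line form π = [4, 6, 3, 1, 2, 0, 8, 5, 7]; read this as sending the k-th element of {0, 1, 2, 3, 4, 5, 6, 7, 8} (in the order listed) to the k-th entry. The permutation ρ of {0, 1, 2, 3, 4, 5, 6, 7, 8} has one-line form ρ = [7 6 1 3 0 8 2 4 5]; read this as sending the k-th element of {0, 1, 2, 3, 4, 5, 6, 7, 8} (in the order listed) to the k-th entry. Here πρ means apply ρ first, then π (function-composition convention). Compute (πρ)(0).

(πρ)(0) = π(ρ(0)). ρ(0) = 7, then π(7) = 5. So (πρ)(0) = 5.

5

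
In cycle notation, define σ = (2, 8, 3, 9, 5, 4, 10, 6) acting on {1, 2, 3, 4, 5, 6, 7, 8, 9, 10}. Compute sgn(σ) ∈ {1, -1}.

-1

The cycle lengths are 8, 1, 1.
A cycle of length ℓ contributes ℓ−1 transpositions, so σ is a product of 7 transpositions — odd.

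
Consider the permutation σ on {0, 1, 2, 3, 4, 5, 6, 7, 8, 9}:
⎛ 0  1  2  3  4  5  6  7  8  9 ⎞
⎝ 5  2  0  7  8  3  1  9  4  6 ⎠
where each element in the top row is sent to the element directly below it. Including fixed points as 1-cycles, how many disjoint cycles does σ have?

2

The cycle decomposition is (0, 5, 3, 7, 9, 6, 1, 2)(4, 8), which has 2 cycles (counting 1-cycles).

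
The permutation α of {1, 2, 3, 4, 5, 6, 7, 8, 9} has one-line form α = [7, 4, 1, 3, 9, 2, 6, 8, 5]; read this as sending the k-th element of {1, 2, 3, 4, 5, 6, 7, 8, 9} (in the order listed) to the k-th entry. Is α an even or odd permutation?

even

In disjoint-cycle form the cycle lengths are 6, 2, 1.
A cycle of length ℓ contributes ℓ−1 transpositions, so α is a product of 5 + 1 = 6 transpositions — even.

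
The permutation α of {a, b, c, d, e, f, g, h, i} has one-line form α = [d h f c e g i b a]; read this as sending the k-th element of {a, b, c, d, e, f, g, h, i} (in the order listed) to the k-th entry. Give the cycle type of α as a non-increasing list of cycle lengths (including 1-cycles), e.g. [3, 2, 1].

[6, 2, 1]

The disjoint cycles are (a, d, c, f, g, i)(b, h)(e), with lengths 6, 2, 1 in non-increasing order.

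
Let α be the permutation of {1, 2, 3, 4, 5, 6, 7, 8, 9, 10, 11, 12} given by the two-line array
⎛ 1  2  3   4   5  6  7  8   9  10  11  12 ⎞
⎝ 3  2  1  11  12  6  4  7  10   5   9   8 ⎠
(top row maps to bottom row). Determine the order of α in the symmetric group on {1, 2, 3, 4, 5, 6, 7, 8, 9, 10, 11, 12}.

8

Decomposing into disjoint cycles gives cycle lengths 8, 2, 1, 1.
The order of α is the least common multiple of its cycle lengths: lcm(8, 2) = 8.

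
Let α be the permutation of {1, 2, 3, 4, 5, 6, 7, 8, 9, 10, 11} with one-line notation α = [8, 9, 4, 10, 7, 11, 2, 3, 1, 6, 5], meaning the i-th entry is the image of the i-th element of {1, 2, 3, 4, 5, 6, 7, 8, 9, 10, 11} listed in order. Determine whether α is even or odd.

even

In disjoint-cycle form the cycle lengths are 11.
A cycle is odd iff its length is even; α has 0 even-length cycles, so sgn(α) = (−1)^0 and α is even.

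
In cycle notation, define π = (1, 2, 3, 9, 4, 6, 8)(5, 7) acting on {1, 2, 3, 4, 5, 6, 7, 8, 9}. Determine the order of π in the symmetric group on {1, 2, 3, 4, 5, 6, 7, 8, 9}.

14

The disjoint cycles have lengths 7, 2.
The order is lcm(7, 2) = 14.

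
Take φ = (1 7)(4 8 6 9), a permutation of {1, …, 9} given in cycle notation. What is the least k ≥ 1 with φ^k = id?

4

The cycle type of φ is (4, 2, 1, 1, 1).
Since disjoint cycles commute, ord(φ) = lcm(4, 2) = 4.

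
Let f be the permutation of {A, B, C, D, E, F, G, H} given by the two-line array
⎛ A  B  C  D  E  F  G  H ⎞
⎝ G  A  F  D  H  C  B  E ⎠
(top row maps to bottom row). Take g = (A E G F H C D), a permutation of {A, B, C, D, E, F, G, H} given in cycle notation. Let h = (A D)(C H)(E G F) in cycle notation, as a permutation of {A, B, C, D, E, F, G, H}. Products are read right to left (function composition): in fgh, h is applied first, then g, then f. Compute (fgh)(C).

(fgh)(C) = f(g(h(C))). h(C) = H, then g(H) = C, then f(C) = F, so the result is F.

F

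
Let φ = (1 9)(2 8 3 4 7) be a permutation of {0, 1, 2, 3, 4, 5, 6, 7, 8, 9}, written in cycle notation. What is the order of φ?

The cycle type of φ is (5, 2, 1, 1, 1).
Since disjoint cycles commute, ord(φ) = lcm(5, 2) = 10.

10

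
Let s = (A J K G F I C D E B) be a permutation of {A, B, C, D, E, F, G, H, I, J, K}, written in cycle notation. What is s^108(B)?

D

B lies in the 10-cycle (A J K G F I C D E B).
On a 10-cycle, s^10 is the identity, so s^108 = s^8 there (108 ≡ 8 mod 10).
Stepping 8 places around the cycle: B → A → J → K → G → F → I → C → D.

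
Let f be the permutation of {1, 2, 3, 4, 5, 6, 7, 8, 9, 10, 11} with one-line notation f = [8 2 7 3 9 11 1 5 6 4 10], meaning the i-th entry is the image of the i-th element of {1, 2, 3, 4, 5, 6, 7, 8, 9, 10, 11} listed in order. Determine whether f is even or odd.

In disjoint-cycle form the cycle lengths are 10, 1.
A cycle is odd iff its length is even; f has 1 even-length cycle, so sgn(f) = (−1)^1 and f is odd.

odd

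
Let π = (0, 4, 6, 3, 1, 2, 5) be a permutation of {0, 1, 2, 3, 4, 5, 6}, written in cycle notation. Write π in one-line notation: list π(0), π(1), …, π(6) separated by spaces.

Reading each image from the cycles: 0→4, 1→2, 2→5, 3→1, 4→6, 5→0, 6→3.
Listing these in domain order gives 4 2 5 1 6 0 3.

4 2 5 1 6 0 3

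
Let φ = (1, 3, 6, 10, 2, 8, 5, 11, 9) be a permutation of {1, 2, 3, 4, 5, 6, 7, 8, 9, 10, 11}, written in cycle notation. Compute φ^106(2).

2 lies in the 9-cycle (1, 3, 6, 10, 2, 8, 5, 11, 9).
Since the cycle has length 9, φ^106 acts on it the same as φ^7 (106 mod 9 = 7).
Stepping 7 places around the cycle: 2 → 8 → 5 → 11 → 9 → 1 → 3 → 6.

6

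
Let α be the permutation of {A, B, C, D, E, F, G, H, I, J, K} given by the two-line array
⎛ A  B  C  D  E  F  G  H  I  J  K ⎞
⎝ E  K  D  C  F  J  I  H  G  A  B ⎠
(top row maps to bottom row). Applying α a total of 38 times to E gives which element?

Tracing E → F → … returns to E after 4 steps, so E lies in a 4-cycle (A, E, F, J).
Since the cycle has length 4, α^38 acts on it the same as α^2 (38 mod 4 = 2).
Stepping 2 places around the cycle: E → F → J.

J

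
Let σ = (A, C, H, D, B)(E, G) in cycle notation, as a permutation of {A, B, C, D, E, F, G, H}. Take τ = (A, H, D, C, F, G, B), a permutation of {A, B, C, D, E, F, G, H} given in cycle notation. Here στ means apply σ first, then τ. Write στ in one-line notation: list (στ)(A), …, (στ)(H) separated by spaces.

(στ)(x) = τ(σ(x)). Computing each image: τ(σ(A)) = τ(C) = F, τ(σ(B)) = τ(A) = H, τ(σ(C)) = τ(H) = D, τ(σ(D)) = τ(B) = A, τ(σ(E)) = τ(G) = B, τ(σ(F)) = τ(F) = G, τ(σ(G)) = τ(E) = E, τ(σ(H)) = τ(D) = C.
Hence στ = [F H D A B G E C].

F H D A B G E C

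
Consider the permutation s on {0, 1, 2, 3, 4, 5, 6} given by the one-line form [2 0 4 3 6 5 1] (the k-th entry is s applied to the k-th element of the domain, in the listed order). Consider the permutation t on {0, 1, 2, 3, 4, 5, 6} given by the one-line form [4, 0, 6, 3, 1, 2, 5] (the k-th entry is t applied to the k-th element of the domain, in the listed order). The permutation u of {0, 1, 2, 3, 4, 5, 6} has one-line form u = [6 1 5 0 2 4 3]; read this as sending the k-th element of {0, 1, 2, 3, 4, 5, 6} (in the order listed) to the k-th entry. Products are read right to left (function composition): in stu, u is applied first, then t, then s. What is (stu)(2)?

4

Chase 2: u(2) = 5; t(5) = 2; s(2) = 4. Hence (stu)(2) = 4.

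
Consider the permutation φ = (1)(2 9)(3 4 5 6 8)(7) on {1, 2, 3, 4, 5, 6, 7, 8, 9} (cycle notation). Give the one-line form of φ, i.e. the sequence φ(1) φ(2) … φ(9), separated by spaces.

1 9 4 5 6 8 7 3 2

Each element maps to the next entry in its cycle (wrapping to the front): 1→1, 2→9, 3→4, 4→5, 5→6, 6→8, 7→7, 8→3, 9→2.
So the one-line form is 1 9 4 5 6 8 7 3 2.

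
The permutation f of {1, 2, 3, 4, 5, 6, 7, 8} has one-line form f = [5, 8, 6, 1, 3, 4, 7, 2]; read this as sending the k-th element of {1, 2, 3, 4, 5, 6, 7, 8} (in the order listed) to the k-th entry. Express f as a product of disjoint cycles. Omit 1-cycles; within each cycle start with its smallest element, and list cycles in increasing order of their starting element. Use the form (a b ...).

(1 5 3 6 4)(2 8)

Start at 1 and follow images: 1 → 5 → 3 → 6 → 4 → 1, giving the cycle (1 5 3 6 4).
Repeating from the next unused element and collecting all non-trivial cycles gives (1 5 3 6 4)(2 8).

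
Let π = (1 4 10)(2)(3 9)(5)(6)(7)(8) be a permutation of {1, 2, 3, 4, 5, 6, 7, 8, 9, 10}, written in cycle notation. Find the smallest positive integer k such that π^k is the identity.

6

The disjoint cycles have lengths 3, 2, 1, 1, 1, 1, 1.
The order of π is the least common multiple of its cycle lengths: lcm(3, 2) = 6.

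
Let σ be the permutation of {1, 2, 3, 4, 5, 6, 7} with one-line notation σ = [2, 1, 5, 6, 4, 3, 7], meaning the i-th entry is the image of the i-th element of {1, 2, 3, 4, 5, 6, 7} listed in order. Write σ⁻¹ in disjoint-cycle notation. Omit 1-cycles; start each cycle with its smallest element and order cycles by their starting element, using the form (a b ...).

The cycle decomposition of σ is (1 2)(3 5 4 6).
The inverse reverses every cycle; in canonical form, σ⁻¹ = (1 2)(3 6 4 5).

(1 2)(3 6 4 5)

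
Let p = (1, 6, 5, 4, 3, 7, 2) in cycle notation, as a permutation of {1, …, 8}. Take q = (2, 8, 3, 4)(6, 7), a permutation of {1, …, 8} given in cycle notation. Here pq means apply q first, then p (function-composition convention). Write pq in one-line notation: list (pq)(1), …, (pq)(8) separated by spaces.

Chase each element through q then p: 1 → 1 → 6; 2 → 8 → 8; 3 → 4 → 3; 4 → 2 → 1; 5 → 5 → 4; 6 → 7 → 2; 7 → 6 → 5; 8 → 3 → 7.
Collecting the images, pq = [6 8 3 1 4 2 5 7].

6 8 3 1 4 2 5 7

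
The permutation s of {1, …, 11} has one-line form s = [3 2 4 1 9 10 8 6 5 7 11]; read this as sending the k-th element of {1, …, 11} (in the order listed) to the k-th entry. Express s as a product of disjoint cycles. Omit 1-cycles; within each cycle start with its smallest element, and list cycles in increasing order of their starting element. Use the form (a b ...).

Start at 1 and follow images: 1 → 3 → 4 → 1, giving the cycle (1 3 4).
Continuing from each remaining unvisited element yields (1 3 4)(5 9)(6 10 7 8).

(1 3 4)(5 9)(6 10 7 8)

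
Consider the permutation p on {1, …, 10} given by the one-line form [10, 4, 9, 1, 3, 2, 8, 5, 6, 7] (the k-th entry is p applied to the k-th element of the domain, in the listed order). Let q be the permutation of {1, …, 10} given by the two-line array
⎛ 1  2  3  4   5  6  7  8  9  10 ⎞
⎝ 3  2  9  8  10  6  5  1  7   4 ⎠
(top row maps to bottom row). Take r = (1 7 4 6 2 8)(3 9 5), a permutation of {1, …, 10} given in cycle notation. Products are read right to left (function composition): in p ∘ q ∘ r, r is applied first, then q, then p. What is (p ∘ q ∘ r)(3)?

Apply the permutations in order: r(3) = 9, then q(9) = 7, then p(7) = 8. So (p ∘ q ∘ r)(3) = 8.

8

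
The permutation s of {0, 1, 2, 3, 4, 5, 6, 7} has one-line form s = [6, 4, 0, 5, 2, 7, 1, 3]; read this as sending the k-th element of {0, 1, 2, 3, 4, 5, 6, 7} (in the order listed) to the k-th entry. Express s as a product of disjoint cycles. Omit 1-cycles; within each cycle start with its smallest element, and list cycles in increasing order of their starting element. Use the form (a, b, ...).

(0, 6, 1, 4, 2)(3, 5, 7)

Iterating s from 0 gives 0 → 6 → 1 → 4 → 2 → 0; that is the 5-cycle (0, 6, 1, 4, 2).
Repeating from the next unused element and collecting all non-trivial cycles gives (0, 6, 1, 4, 2)(3, 5, 7).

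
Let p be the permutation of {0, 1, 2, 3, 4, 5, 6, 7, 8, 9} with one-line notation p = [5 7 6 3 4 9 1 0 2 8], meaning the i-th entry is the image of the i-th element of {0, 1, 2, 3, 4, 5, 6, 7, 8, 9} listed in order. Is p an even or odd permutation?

In disjoint-cycle form the cycle lengths are 8, 1, 1.
A cycle of length ℓ contributes ℓ−1 transpositions, so p is a product of 7 transpositions — odd.

odd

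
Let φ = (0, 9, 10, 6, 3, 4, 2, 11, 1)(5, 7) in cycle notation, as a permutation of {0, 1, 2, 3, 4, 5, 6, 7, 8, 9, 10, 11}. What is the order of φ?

The disjoint cycles have lengths 9, 2, 1.
The order of φ is the least common multiple of its cycle lengths: lcm(9, 2) = 18.

18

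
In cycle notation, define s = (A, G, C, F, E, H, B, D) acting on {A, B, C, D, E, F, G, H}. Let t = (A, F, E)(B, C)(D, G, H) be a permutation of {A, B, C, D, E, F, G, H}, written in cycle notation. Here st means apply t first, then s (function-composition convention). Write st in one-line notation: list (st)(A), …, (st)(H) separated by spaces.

E F D C G H B A

For each element, apply t then s: A → F → E; B → C → F; C → B → D; D → G → C; E → A → G; F → E → H; G → H → B; H → D → A.
So st in one-line form is E F D C G H B A.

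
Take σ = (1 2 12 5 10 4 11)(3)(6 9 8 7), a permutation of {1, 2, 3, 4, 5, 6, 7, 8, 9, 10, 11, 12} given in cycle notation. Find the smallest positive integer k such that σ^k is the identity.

The cycle type of σ is (7, 4, 1).
The order is lcm(7, 4) = 28.

28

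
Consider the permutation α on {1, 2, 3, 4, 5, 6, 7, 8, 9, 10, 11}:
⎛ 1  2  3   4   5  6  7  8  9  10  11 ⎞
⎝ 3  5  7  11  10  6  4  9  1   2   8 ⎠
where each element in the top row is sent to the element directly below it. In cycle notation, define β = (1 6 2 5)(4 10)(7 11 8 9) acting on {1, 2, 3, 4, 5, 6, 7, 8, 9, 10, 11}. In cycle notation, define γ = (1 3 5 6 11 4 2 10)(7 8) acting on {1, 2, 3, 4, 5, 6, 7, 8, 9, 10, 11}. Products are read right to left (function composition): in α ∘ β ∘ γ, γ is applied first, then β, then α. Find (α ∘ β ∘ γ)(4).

Apply the permutations in order: γ(4) = 2, then β(2) = 5, then α(5) = 10. So (α ∘ β ∘ γ)(4) = 10.

10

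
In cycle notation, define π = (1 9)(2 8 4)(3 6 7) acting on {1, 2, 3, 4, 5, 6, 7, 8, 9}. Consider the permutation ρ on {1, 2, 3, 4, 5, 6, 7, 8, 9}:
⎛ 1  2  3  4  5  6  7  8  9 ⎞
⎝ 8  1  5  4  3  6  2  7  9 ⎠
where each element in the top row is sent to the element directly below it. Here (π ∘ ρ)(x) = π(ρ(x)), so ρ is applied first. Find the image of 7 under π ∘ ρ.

8

First apply ρ: ρ(7) = 2, then π(2) = 8. Thus (π ∘ ρ)(7) = 8.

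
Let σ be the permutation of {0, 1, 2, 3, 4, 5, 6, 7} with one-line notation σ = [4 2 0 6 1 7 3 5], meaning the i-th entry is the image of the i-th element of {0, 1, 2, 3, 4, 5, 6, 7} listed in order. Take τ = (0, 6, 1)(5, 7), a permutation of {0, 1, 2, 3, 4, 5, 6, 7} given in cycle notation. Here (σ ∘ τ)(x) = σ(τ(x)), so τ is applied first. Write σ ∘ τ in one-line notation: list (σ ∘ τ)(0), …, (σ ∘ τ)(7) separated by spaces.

(σ ∘ τ)(x) = σ(τ(x)). Computing each image: σ(τ(0)) = σ(6) = 3, σ(τ(1)) = σ(0) = 4, σ(τ(2)) = σ(2) = 0, σ(τ(3)) = σ(3) = 6, σ(τ(4)) = σ(4) = 1, σ(τ(5)) = σ(7) = 5, σ(τ(6)) = σ(1) = 2, σ(τ(7)) = σ(5) = 7.
Hence σ ∘ τ = [3 4 0 6 1 5 2 7].

3 4 0 6 1 5 2 7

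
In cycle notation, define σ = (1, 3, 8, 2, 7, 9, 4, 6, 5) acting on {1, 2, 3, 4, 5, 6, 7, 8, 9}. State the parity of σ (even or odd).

The cycle lengths are 9.
A cycle of length ℓ contributes ℓ−1 transpositions, so σ is a product of 8 transpositions — even.

even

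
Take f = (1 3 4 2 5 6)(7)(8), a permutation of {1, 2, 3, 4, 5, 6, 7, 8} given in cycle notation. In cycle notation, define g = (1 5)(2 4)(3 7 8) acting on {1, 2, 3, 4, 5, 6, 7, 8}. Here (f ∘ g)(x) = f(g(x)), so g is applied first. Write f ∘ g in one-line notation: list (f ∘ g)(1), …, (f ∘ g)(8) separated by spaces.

6 2 7 5 3 1 8 4

(f ∘ g)(x) = f(g(x)). Computing each image: f(g(1)) = f(5) = 6, f(g(2)) = f(4) = 2, f(g(3)) = f(7) = 7, f(g(4)) = f(2) = 5, f(g(5)) = f(1) = 3, f(g(6)) = f(6) = 1, f(g(7)) = f(8) = 8, f(g(8)) = f(3) = 4.
Hence f ∘ g = [6 2 7 5 3 1 8 4].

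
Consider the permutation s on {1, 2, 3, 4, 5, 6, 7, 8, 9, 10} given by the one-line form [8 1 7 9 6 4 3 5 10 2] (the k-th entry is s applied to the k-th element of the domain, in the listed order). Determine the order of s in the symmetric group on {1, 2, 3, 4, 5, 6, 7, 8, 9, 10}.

8

Decomposing into disjoint cycles gives cycle lengths 8, 2.
The order of s is the least common multiple of its cycle lengths: lcm(8, 2) = 8.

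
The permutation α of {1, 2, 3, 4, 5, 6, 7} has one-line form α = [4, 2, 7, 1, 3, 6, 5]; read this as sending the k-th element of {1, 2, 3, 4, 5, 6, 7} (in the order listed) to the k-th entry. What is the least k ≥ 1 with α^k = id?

6

The disjoint-cycle form of α has cycle lengths 3, 2, 1, 1.
The order is lcm(3, 2) = 6.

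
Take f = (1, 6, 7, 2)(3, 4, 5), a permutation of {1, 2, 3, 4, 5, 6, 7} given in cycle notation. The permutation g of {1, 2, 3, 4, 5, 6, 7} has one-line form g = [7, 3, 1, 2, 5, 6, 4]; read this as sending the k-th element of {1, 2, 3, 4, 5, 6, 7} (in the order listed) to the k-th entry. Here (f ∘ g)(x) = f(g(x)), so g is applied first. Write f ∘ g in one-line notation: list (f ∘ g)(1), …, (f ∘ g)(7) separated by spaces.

Chase each element through g then f: 1 → 7 → 2; 2 → 3 → 4; 3 → 1 → 6; 4 → 2 → 1; 5 → 5 → 3; 6 → 6 → 7; 7 → 4 → 5.
Collecting the images, f ∘ g = [2 4 6 1 3 7 5].

2 4 6 1 3 7 5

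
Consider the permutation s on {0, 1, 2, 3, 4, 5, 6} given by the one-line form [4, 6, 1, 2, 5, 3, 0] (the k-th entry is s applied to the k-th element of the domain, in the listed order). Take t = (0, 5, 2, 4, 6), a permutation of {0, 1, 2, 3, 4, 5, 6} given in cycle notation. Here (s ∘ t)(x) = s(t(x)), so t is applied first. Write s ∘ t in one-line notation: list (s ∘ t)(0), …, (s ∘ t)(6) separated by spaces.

Chase each element through t then s: 0 → 5 → 3; 1 → 1 → 6; 2 → 4 → 5; 3 → 3 → 2; 4 → 6 → 0; 5 → 2 → 1; 6 → 0 → 4.
So s ∘ t in one-line form is 3 6 5 2 0 1 4.

3 6 5 2 0 1 4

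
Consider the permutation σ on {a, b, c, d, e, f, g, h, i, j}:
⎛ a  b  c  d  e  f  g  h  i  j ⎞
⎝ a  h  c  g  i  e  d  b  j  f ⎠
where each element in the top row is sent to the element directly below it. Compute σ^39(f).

j

Tracing f → e → … returns to f after 4 steps, so f lies in a 4-cycle (e, i, j, f).
Since the cycle has length 4, σ^39 acts on it the same as σ^3 (39 mod 4 = 3).
Stepping 3 places around the cycle: f → e → i → j.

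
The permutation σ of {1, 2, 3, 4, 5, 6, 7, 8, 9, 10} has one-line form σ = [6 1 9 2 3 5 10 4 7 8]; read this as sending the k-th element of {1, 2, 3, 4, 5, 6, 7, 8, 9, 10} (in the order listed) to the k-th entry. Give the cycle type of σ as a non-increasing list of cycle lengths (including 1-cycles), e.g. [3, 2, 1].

[10]

The disjoint cycles are (1, 6, 5, 3, 9, 7, 10, 8, 4, 2), with lengths 10 in non-increasing order.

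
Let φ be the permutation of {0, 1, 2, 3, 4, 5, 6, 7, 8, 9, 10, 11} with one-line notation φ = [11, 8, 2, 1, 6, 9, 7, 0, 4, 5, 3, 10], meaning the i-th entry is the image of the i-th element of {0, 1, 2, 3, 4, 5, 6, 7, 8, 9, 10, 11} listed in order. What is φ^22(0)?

Tracing 0 → 11 → … returns to 0 after 9 steps, so 0 lies in a 9-cycle (0, 11, 10, 3, 1, 8, 4, 6, 7).
Since the cycle has length 9, φ^22 acts on it the same as φ^4 (22 mod 9 = 4).
Stepping 4 places around the cycle: 0 → 11 → 10 → 3 → 1.

1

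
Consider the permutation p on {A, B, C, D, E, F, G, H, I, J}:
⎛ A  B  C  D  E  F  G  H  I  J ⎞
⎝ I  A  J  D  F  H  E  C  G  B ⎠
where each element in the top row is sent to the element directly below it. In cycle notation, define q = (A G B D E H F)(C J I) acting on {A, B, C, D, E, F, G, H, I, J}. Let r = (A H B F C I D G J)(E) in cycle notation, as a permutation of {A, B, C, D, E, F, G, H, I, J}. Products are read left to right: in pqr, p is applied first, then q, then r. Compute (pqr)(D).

Chase D: p(D) = D; q(D) = E; r(E) = E. Hence (pqr)(D) = E.

E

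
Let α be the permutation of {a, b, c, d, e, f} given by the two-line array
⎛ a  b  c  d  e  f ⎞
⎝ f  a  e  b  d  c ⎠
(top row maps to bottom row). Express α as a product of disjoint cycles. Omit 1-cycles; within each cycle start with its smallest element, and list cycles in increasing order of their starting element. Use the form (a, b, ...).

(a, f, c, e, d, b)

Iterating α from a gives a → f → c → e → d → b → a; that is the 6-cycle (a, f, c, e, d, b).
Continuing from each remaining unvisited element yields (a, f, c, e, d, b).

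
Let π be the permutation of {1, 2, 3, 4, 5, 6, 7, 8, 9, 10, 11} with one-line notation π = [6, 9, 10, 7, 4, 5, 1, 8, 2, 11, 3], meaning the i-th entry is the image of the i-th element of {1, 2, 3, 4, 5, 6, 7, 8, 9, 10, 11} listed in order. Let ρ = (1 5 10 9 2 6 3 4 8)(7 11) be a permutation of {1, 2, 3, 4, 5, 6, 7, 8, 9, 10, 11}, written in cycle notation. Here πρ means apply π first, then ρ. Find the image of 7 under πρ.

First apply π: π(7) = 1, then ρ(1) = 5. Thus (πρ)(7) = 5.

5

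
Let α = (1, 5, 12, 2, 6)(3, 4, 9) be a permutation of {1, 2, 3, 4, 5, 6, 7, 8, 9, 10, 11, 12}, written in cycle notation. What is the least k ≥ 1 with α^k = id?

The disjoint cycles have lengths 5, 3, 1, 1, 1, 1.
Since disjoint cycles commute, ord(α) = lcm(5, 3) = 15.

15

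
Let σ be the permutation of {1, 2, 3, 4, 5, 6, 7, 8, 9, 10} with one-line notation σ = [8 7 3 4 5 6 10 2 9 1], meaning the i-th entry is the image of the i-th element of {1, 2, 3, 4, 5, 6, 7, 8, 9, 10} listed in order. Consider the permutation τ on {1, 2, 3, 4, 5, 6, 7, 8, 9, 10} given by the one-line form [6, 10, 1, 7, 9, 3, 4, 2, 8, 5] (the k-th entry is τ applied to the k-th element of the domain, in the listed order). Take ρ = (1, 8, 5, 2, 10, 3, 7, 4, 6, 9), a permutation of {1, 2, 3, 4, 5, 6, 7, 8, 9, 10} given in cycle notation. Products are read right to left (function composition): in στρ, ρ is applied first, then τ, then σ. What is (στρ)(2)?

5

Apply the permutations in order: ρ(2) = 10, then τ(10) = 5, then σ(5) = 5. So (στρ)(2) = 5.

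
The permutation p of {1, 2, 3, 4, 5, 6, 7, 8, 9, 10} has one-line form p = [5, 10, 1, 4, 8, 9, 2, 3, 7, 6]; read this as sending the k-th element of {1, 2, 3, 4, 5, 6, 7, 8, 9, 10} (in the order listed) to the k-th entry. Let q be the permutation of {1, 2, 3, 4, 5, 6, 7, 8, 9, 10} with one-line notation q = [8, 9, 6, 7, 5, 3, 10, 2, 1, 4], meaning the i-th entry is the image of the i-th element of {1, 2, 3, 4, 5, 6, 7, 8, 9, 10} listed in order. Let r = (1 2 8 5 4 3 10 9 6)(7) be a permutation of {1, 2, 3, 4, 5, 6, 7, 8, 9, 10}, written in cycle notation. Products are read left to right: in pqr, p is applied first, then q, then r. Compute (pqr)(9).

(pqr)(9) = r(q(p(9))). p(9) = 7, then q(7) = 10, then r(10) = 9, so the result is 9.

9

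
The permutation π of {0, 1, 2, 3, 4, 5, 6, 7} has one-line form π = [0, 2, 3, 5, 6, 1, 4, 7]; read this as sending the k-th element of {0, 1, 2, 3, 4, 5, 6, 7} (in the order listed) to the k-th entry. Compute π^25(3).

Tracing 3 → 5 → … returns to 3 after 4 steps, so 3 lies in a 4-cycle (1, 2, 3, 5).
Powers repeat with period 4 on this cycle, and 25 mod 4 = 1, so π^25(3) = π^1(3).
Stepping 1 place around the cycle: 3 → 5.

5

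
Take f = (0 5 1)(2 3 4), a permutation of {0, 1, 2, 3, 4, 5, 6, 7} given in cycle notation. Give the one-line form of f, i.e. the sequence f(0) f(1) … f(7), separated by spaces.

Each element maps to the next entry in its cycle (wrapping to the front): 0↦5, 1↦0, 2↦3, 3↦4, 4↦2, 5↦1, 6↦6, 7↦7.
Listing these in domain order gives 5 0 3 4 2 1 6 7.

5 0 3 4 2 1 6 7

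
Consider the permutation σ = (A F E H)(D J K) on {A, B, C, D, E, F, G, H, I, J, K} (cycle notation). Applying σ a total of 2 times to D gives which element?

D lies in the 3-cycle (D J K).
Advancing 2 steps from D: D → J → K.

K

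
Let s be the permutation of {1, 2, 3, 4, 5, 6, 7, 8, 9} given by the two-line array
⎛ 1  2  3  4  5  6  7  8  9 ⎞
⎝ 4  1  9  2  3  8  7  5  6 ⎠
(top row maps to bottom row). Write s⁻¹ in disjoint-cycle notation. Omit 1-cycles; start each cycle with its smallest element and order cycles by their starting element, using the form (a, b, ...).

(1, 2, 4)(3, 5, 8, 6, 9)

The cycle decomposition of s is (1, 4, 2)(3, 9, 6, 8, 5).
Reversing each cycle (and rotating so the smallest element leads) gives s⁻¹ = (1, 2, 4)(3, 5, 8, 6, 9).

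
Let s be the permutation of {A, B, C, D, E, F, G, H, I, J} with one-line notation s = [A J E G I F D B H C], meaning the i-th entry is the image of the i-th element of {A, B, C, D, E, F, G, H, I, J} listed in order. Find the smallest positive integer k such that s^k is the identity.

The disjoint-cycle form of s has cycle lengths 6, 2, 1, 1.
Since disjoint cycles commute, ord(s) = lcm(6, 2) = 6.

6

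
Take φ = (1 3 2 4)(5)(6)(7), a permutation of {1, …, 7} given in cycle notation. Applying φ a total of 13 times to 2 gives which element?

2 lies in the 4-cycle (1 3 2 4).
Since the cycle has length 4, φ^13 acts on it the same as φ^1 (13 mod 4 = 1).
Stepping 1 place around the cycle: 2 → 4.

4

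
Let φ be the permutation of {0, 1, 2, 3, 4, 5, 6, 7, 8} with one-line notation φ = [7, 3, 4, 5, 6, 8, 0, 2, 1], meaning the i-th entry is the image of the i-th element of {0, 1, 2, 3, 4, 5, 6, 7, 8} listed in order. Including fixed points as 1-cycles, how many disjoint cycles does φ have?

2

The cycle decomposition is (0 7 2 4 6)(1 3 5 8), which has 2 cycles (counting 1-cycles).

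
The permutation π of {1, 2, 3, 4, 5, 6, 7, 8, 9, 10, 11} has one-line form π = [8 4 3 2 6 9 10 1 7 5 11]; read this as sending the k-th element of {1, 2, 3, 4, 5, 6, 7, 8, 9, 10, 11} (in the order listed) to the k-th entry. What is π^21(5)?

Tracing 5 → 6 → … returns to 5 after 5 steps, so 5 lies in a 5-cycle (5, 6, 9, 7, 10).
On a 5-cycle, π^5 is the identity, so π^21 = π^1 there (21 ≡ 1 mod 5).
Advancing 1 step from 5: 5 → 6.

6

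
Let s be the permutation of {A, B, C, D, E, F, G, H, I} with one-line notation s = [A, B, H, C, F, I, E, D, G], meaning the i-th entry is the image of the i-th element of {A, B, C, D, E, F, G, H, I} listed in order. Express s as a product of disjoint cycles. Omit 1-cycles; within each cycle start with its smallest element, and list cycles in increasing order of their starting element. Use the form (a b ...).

(C H D)(E F I G)

Iterating s from C gives C → H → D → C; that is the 3-cycle (C H D).
Continuing from each remaining unvisited element yields (C H D)(E F I G).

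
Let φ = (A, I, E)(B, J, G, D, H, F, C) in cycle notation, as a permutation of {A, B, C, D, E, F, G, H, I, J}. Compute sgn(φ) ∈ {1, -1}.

The cycle lengths are 7, 3.
A cycle is odd iff its length is even; φ has 0 even-length cycles, so sgn(φ) = (−1)^0 and φ is even.

1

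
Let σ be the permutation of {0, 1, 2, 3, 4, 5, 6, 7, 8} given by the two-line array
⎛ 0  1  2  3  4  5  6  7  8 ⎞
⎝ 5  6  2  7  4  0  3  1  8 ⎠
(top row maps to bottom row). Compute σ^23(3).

Tracing 3 → 7 → … returns to 3 after 4 steps, so 3 lies in a 4-cycle (1, 6, 3, 7).
On a 4-cycle, σ^4 is the identity, so σ^23 = σ^3 there (23 ≡ 3 mod 4).
Stepping 3 places around the cycle: 3 → 7 → 1 → 6.

6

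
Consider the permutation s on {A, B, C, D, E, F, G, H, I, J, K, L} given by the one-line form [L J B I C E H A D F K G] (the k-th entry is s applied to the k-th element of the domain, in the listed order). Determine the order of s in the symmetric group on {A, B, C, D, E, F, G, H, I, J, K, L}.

Writing s as disjoint cycles, the cycle lengths are 5, 4, 2, 1.
The order of s is the least common multiple of its cycle lengths: lcm(5, 4, 2) = 20.

20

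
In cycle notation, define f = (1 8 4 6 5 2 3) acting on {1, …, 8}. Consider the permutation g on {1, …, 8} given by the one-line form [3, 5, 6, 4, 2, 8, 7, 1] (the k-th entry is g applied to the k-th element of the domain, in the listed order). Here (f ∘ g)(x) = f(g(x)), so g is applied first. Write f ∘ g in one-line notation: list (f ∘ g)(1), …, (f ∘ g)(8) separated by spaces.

(f ∘ g)(x) = f(g(x)). Computing each image: f(g(1)) = f(3) = 1, f(g(2)) = f(5) = 2, f(g(3)) = f(6) = 5, f(g(4)) = f(4) = 6, f(g(5)) = f(2) = 3, f(g(6)) = f(8) = 4, f(g(7)) = f(7) = 7, f(g(8)) = f(1) = 8.
Hence f ∘ g = [1 2 5 6 3 4 7 8].

1 2 5 6 3 4 7 8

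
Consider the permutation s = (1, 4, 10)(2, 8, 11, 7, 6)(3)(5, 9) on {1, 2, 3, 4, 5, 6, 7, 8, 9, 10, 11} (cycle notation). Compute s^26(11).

11 lies in the 5-cycle (2, 8, 11, 7, 6).
Powers repeat with period 5 on this cycle, and 26 mod 5 = 1, so s^26(11) = s^1(11).
Stepping 1 place around the cycle: 11 → 7.

7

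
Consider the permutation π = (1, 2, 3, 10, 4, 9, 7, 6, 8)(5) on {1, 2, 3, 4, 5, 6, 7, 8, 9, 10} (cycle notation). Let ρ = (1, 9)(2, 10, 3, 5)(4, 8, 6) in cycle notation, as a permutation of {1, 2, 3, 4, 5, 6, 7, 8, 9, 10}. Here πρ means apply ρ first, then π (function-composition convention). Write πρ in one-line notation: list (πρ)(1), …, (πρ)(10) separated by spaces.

For each element, apply ρ then π: 1 → 9 → 7; 2 → 10 → 4; 3 → 5 → 5; 4 → 8 → 1; 5 → 2 → 3; 6 → 4 → 9; 7 → 7 → 6; 8 → 6 → 8; 9 → 1 → 2; 10 → 3 → 10.
So πρ in one-line form is 7 4 5 1 3 9 6 8 2 10.

7 4 5 1 3 9 6 8 2 10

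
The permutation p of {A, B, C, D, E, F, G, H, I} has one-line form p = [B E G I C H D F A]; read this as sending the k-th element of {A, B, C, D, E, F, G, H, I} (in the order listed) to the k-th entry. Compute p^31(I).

E

Tracing I → A → … returns to I after 7 steps, so I lies in a 7-cycle (A, B, E, C, G, D, I).
Powers repeat with period 7 on this cycle, and 31 mod 7 = 3, so p^31(I) = p^3(I).
Stepping 3 places around the cycle: I → A → B → E.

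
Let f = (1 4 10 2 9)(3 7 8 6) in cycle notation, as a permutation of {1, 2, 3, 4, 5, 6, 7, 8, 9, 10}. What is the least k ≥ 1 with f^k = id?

The cycle type of f is (5, 4, 1).
Since disjoint cycles commute, ord(f) = lcm(5, 4) = 20.

20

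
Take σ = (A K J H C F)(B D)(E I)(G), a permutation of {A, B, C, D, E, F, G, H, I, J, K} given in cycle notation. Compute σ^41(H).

H lies in the 6-cycle (A K J H C F).
Since the cycle has length 6, σ^41 acts on it the same as σ^5 (41 mod 6 = 5).
Stepping 5 places around the cycle: H → C → F → A → K → J.

J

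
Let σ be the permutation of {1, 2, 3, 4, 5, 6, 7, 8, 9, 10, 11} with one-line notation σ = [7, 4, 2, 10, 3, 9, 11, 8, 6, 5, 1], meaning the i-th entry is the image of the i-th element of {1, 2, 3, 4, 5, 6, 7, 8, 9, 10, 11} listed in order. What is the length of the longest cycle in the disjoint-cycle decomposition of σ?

Decomposing into disjoint cycles gives (1, 7, 11)(2, 4, 10, 5, 3)(6, 9); the longest has length 5.

5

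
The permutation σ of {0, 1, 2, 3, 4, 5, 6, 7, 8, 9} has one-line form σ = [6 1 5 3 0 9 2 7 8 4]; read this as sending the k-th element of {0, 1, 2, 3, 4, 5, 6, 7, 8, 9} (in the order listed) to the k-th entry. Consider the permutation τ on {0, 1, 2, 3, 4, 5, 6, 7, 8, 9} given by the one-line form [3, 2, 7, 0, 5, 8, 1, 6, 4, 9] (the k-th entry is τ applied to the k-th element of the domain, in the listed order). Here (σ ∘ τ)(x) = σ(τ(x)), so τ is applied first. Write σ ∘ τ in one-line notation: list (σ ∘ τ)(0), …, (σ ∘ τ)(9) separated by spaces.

For each element, apply τ then σ: 0 → 3 → 3; 1 → 2 → 5; 2 → 7 → 7; 3 → 0 → 6; 4 → 5 → 9; 5 → 8 → 8; 6 → 1 → 1; 7 → 6 → 2; 8 → 4 → 0; 9 → 9 → 4.
So σ ∘ τ in one-line form is 3 5 7 6 9 8 1 2 0 4.

3 5 7 6 9 8 1 2 0 4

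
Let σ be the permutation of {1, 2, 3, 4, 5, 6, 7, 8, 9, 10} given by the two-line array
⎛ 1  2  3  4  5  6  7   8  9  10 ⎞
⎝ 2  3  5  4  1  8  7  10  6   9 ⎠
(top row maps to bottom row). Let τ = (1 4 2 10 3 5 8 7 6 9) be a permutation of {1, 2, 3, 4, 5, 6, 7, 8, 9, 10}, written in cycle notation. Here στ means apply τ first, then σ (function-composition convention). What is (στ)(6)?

6

(στ)(6) = σ(τ(6)). τ(6) = 9, then σ(9) = 6. So (στ)(6) = 6.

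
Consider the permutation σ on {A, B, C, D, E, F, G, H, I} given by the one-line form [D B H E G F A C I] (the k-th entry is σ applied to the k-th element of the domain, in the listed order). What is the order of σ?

4

The disjoint-cycle form of σ has cycle lengths 4, 2, 1, 1, 1.
Since disjoint cycles commute, ord(σ) = lcm(4, 2) = 4.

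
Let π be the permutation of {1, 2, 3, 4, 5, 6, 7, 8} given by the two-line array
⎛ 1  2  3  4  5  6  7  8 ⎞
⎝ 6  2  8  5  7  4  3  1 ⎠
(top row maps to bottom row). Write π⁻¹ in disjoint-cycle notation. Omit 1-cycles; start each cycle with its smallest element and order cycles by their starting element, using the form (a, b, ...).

First write π in disjoint cycles: (1, 6, 4, 5, 7, 3, 8).
Reversing each cycle (and rotating so the smallest element leads) gives π⁻¹ = (1, 8, 3, 7, 5, 4, 6).

(1, 8, 3, 7, 5, 4, 6)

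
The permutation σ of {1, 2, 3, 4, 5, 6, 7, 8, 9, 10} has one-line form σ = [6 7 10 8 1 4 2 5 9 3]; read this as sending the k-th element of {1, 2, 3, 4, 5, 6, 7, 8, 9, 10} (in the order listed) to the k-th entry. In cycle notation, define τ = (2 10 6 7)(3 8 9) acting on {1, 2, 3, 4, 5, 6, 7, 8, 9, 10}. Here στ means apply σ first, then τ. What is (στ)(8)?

5

σ(8) = 5, then τ(5) = 5; composing gives (στ)(8) = 5.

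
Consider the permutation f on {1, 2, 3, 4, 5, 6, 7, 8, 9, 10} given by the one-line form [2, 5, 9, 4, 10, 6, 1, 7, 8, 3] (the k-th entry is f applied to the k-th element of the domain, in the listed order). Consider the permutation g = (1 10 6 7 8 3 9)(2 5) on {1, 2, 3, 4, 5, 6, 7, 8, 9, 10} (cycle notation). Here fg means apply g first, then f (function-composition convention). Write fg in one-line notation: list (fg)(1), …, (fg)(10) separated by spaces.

(fg)(x) = f(g(x)). Computing each image: f(g(1)) = f(10) = 3, f(g(2)) = f(5) = 10, f(g(3)) = f(9) = 8, f(g(4)) = f(4) = 4, f(g(5)) = f(2) = 5, f(g(6)) = f(7) = 1, f(g(7)) = f(8) = 7, f(g(8)) = f(3) = 9, f(g(9)) = f(1) = 2, f(g(10)) = f(6) = 6.
Hence fg = [3 10 8 4 5 1 7 9 2 6].

3 10 8 4 5 1 7 9 2 6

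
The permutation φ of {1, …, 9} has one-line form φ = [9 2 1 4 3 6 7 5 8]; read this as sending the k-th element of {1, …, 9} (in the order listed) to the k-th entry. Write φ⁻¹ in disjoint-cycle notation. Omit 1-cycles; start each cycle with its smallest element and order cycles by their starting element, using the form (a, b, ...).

(1, 3, 5, 8, 9)

The cycle decomposition of φ is (1, 9, 8, 5, 3).
Reversing each cycle (and rotating so the smallest element leads) gives φ⁻¹ = (1, 3, 5, 8, 9).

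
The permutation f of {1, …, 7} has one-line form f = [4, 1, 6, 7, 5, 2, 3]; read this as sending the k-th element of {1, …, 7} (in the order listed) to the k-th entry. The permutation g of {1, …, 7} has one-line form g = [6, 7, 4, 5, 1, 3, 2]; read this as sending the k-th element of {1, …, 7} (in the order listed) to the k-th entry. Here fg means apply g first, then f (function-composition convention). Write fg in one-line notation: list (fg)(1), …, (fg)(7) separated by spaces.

2 3 7 5 4 6 1

(fg)(x) = f(g(x)). Computing each image: f(g(1)) = f(6) = 2, f(g(2)) = f(7) = 3, f(g(3)) = f(4) = 7, f(g(4)) = f(5) = 5, f(g(5)) = f(1) = 4, f(g(6)) = f(3) = 6, f(g(7)) = f(2) = 1.
Hence fg = [2 3 7 5 4 6 1].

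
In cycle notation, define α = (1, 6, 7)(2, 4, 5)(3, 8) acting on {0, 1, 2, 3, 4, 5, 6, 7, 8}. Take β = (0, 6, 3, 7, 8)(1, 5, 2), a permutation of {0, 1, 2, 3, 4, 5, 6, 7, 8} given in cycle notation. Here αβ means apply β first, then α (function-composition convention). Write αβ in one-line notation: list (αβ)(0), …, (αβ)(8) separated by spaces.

7 2 6 1 5 4 8 3 0

(αβ)(x) = α(β(x)). Computing each image: α(β(0)) = α(6) = 7, α(β(1)) = α(5) = 2, α(β(2)) = α(1) = 6, α(β(3)) = α(7) = 1, α(β(4)) = α(4) = 5, α(β(5)) = α(2) = 4, α(β(6)) = α(3) = 8, α(β(7)) = α(8) = 3, α(β(8)) = α(0) = 0.
Hence αβ = [7 2 6 1 5 4 8 3 0].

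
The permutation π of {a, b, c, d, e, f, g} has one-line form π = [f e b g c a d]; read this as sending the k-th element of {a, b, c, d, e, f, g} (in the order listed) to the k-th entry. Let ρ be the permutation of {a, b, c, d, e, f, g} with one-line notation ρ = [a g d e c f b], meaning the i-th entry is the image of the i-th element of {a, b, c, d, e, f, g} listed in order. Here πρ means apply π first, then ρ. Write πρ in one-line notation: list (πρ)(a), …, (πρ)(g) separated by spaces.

(πρ)(x) = ρ(π(x)). Computing each image: ρ(π(a)) = ρ(f) = f, ρ(π(b)) = ρ(e) = c, ρ(π(c)) = ρ(b) = g, ρ(π(d)) = ρ(g) = b, ρ(π(e)) = ρ(c) = d, ρ(π(f)) = ρ(a) = a, ρ(π(g)) = ρ(d) = e.
Hence πρ = [f c g b d a e].

f c g b d a e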